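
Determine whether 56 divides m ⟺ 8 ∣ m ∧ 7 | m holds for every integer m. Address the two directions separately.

(⇒) If 56 ∣ m, write m = 56q. Since 56 = 7·8, m = 8·(7q), so 8 ∣ m; and since 56 = 8·7, m = 7·(8q), so 7 ∣ m.

(⇐) Suppose 8 ∣ m and 7 ∣ m. Any common multiple of 8 and 7 is a multiple of their lcm; here gcd(8, 7) = 1, so lcm(8, 7) = 8·7 = 56, so 56 ∣ m.

Equivalent; both directions hold.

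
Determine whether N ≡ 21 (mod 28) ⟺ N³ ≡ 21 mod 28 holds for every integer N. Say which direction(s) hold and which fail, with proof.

Both implications hold.

(⇒) Suppose N ≡ 21 (mod 28). Write N = 28j + 21. Then (28j + 21)³ = 21952j³ + 49392j² + 37044j + 9261 = 28(784j³ + 1764j² + 1323j + 330) + 21, so N³ ≡ 21 (mod 28).

(⇐) Conversely, suppose N³ ≡ 21 (mod 28). The only residue r in {0, …, 27} with r³ ≡ 21 (mod 28) is r = 21, so N ≡ 21 (mod 28).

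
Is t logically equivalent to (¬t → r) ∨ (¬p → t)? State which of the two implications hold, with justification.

Not equivalent: only (⇒) holds.

[⇐] This fails. Under r = T, p = F, t = F, the left side is false but the right side is true.

[⇒] Assume the antecedent. If r is true, (¬t → r) ∨ (¬p → t) reduces to true regardless of the other variables. If r is false, the antecedent forces (r = F, p = F, t = T) or (r = F, p = T, t = T), and (¬t → r) ∨ (¬p → t) holds there. Either way (¬t → r) ∨ (¬p → t) holds.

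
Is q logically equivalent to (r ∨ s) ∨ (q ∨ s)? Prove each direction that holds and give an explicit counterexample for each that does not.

Only the forward direction holds.

(⇒) Assume the antecedent. If q is true, (r ∨ s) ∨ (q ∨ s) reduces to true regardless of the other variables. If q is false, the antecedent cannot hold. Either way (r ∨ s) ∨ (q ∨ s) holds.

(⇐) This fails. Under q = F, r = T, s = F, the left side is false but the right side is true.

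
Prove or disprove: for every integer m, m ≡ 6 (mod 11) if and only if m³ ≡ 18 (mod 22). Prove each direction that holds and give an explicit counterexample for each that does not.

Only the converse holds.

Forward direction. This fails: take m = 17. Then 17 ≡ 6 (mod 11), but 17³ = 4913 ≡ 7 (mod 22), not 18.

Converse. The residues r modulo 22 with r³ ≡ 18 (mod 22) are exactly {6}, and each is ≡ 6 (mod 11).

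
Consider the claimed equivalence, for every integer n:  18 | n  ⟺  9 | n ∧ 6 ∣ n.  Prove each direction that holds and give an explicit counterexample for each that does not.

Both directions hold.

(←) Suppose 9 ∣ n and 6 ∣ n. Any common multiple of 9 and 6 is a multiple of their lcm; here lcm(9, 6) = 9·6/gcd(9, 6) = 54/3 = 18, so 18 ∣ n.

(→) If 18 ∣ n, write n = 18q. Since 18 = 2·9, n = 9·(2q), so 9 ∣ n; and since 18 = 3·6, n = 6·(3q), so 6 ∣ n.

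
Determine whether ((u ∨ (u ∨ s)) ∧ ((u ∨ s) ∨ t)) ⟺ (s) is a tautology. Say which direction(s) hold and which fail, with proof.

(⇐) Assume the antecedent. If s is true, (u ∨ (u ∨ s)) ∧ ((u ∨ s) ∨ t) reduces to true regardless of the other variables. If s is false, the antecedent cannot hold. Either way (u ∨ (u ∨ s)) ∧ ((u ∨ s) ∨ t) holds.

(⇒) This fails. Under s = F, t = F, u = T, the left side is true but the right side is false.

Only the reverse direction holds.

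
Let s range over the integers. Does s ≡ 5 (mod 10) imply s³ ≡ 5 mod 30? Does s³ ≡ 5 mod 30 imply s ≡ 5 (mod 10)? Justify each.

[⇐] The residues r modulo 30 with r³ ≡ 5 (mod 30) are exactly {5}, and each is ≡ 5 (mod 10).

[⇒] This fails: take s = 15. Then 15 ≡ 5 (mod 10), but 15³ = 3375 ≡ 15 (mod 30), not 5.

Only the reverse direction holds.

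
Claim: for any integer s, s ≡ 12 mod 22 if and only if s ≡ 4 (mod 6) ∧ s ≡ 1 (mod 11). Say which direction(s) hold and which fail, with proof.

Converse. If s ≡ 4 (mod 6) and s ≡ 1 (mod 11), then by the Chinese remainder theorem s ≡ 34 (mod 66). Since 34 ≡ 12 (mod 22) and 22 ∣ 66, we get s ≡ 12 (mod 22).

Forward direction. This fails: s = 56 gives 56 ≡ 12 (mod 22) but 56 ≡ 2 (mod 6), so the conjunction on the right does not hold.

Only the reverse direction holds.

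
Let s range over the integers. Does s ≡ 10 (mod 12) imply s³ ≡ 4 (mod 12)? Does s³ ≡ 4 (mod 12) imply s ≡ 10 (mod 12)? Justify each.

(⇒) holds; (⇐) fails.

(⇒) Suppose s ≡ 10 (mod 12). Write s = 12j + 10. Then (12j + 10)³ = 1728j³ + 4320j² + 3600j + 1000 = 12(144j³ + 360j² + 300j + 83) + 4, so s³ ≡ 4 (mod 12).

(⇐) This fails: take s = 4. Then 4³ = 64 ≡ 4 (mod 12), yet 4 ≡ 4 (mod 12), not 10.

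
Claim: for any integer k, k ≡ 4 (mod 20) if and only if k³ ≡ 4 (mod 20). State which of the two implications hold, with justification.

The forward direction holds; the converse fails.

(⟹) Suppose k ≡ 4 (mod 20). Write k = 20j + 4. Then (20j + 4)³ = 8000j³ + 4800j² + 960j + 64 = 20(400j³ + 240j² + 48j + 3) + 4, so k³ ≡ 4 (mod 20).

(⟸) This fails: take k = 14. Then 14³ = 2744 ≡ 4 (mod 20), yet 14 ≡ 14 (mod 20), not 4.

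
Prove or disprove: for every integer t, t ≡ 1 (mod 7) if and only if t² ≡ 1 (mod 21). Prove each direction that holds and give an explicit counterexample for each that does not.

Both directions fail.

Forward direction. This fails: take t = 15. Then 15 ≡ 1 (mod 7), but 15² = 225 ≡ 15 (mod 21), not 1.

Converse. This fails: take t = 13. Then 13² = 169 ≡ 1 (mod 21), yet 13 ≡ 6 (mod 7), not 1.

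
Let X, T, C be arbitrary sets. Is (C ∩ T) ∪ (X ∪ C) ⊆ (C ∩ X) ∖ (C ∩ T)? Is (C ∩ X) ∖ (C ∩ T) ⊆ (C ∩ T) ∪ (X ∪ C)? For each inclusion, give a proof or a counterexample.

(⊆) This inclusion fails. Take X = {1}, T = ∅, C = ∅; then 1 ∈ (C ∩ T) ∪ (X ∪ C) but 1 ∉ (C ∩ X) ∖ (C ∩ T).

(⊇) Let x ∈ (C ∩ X) ∖ (C ∩ T). Then x ∈ X ∩ C and x ∉ T, from which x ∈ (C ∩ T) ∪ (X ∪ C).

The sets are not equal: only the reverse inclusion holds.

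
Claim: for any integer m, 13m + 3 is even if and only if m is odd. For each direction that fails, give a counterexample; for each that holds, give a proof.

Both implications hold.

Forward direction. Suppose 13m + 3 is even. Since 13 is odd, 13m and m have the same parity, so 13m + 3 ≡ m + 3 (mod 2). As 3 is odd, 13m + 3 is even exactly when m is odd. Thus m is odd.

Converse. Suppose m is odd; write m = 2j + 1. Then 13m + 3 = 13·(2j + 1) + 3 = 2·13j + 16, which is even.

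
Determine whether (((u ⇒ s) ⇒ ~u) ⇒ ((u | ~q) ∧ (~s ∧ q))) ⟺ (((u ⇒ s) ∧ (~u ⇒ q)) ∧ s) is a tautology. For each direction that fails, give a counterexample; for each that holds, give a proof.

(⇒) This fails. Under s = F, u = T, q = T, the left side is true but the right side is false.

(⇐) This fails. Under s = T, u = F, q = T, the left side is false but the right side is true.

(⇒) fails and (⇐) fails.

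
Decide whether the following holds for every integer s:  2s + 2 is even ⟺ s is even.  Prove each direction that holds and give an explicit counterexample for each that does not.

Forward direction. This fails: take s = 1. Then 2s + 2 = 4, which is even, yet s = 1 is odd, not even.

Converse. Suppose s is even. Since 2 is even, 2s is even for every s, so 2s + 2 has the same parity as 2, which is even. Hence 2s + 2 is even.

Only the converse holds.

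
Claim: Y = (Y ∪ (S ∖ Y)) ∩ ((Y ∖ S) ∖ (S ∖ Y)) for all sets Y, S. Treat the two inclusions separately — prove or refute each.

Reverse inclusion. Let x ∈ (Y ∪ (S ∖ Y)) ∩ ((Y ∖ S) ∖ (S ∖ Y)). Then x ∈ Y and x ∉ S, from which x ∈ Y.

Forward inclusion. This inclusion fails. Take Y = {1}, S = {1}; then 1 ∈ Y but 1 ∉ (Y ∪ (S ∖ Y)) ∩ ((Y ∖ S) ∖ (S ∖ Y)).

Only the reverse inclusion holds.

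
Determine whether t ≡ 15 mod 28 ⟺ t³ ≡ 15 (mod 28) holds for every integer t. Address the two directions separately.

Only the forward direction holds.

(⟸) This fails: take t = 11. Then 11³ = 1331 ≡ 15 (mod 28), yet 11 ≡ 11 (mod 28), not 15.

(⟹) Suppose t ≡ 15 mod 28. Write t = 28j + 15. Then (28j + 15)³ = 21952j³ + 35280j² + 18900j + 3375 = 28(784j³ + 1260j² + 675j + 120) + 15, so t³ ≡ 15 (mod 28).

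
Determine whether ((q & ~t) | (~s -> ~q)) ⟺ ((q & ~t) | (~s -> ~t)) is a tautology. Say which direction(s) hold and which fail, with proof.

Only the reverse direction holds.

(⟹) This fails. Under s = F, q = F, t = T, the left side is true but the right side is false.

(⟸) Assume the antecedent. If s is true, (q & ~t) | (~s -> ~q) reduces to true regardless of the other variables. If s is false, the antecedent forces (s = F, q = F, t = F) or (s = F, q = T, t = F), and (q & ~t) | (~s -> ~q) holds there. Either way (q & ~t) | (~s -> ~q) holds.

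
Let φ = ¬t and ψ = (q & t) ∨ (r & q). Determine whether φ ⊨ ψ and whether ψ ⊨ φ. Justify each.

[⇒] This fails. Under q = F, r = F, t = F, the left side is true but the right side is false.

[⇐] This fails. Under q = T, r = F, t = T, the left side is false but the right side is true.

Both directions fail.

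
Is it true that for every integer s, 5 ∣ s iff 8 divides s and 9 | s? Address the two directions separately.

Both directions fail.

Forward direction. This fails: take s = 5. Certainly 5 ∣ 5, but 8 ∤ 5.

Converse. This fails: take s = 72. Both 8 ∣ 72 and 9 ∣ 72, yet 72 is not a multiple of 5 (since 72 = 14·5 + 2), so 5 ∤ 72.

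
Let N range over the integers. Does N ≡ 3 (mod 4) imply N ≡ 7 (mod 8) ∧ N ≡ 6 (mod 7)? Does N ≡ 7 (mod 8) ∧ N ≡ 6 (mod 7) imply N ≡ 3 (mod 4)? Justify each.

Not equivalent: only (⇐) holds.

(→) This fails: N = 3 gives 3 ≡ 3 (mod 4) but 3 ≡ 3 (mod 8), so the conjunction on the right does not hold.

(←) Conversely, if N ≡ 7 (mod 8) and N ≡ 6 (mod 7), then by the Chinese remainder theorem N ≡ 55 (mod 56). Since 55 ≡ 3 (mod 4) and 4 ∣ 56, we get N ≡ 3 (mod 4).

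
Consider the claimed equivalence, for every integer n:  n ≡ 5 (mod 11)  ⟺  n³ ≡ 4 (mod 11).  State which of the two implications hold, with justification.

Forward direction. Suppose n ≡ 5 (mod 11). Write n = 11j + 5. Then (11j + 5)³ = 1331j³ + 1815j² + 825j + 125 = 11(121j³ + 165j² + 75j + 11) + 4, so n³ ≡ 4 (mod 11).

Converse. Suppose n³ ≡ 4 (mod 11). The only residue r in {0, …, 10} with r³ ≡ 4 (mod 11) is r = 5, so n ≡ 5 (mod 11).

Both directions hold; the statement is true.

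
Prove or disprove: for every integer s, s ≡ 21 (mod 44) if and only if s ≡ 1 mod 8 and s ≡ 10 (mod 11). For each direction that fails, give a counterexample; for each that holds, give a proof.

Not equivalent: only (⇐) holds.

(→) This fails: s = 21 gives 21 ≡ 21 (mod 44) but 21 ≡ 5 (mod 8), so the conjunction on the right does not hold.

(←) Conversely, if s ≡ 1 (mod 8) and s ≡ 10 (mod 11), then by the Chinese remainder theorem s ≡ 65 (mod 88). Since 65 ≡ 21 (mod 44) and 44 ∣ 88, we get s ≡ 21 (mod 44).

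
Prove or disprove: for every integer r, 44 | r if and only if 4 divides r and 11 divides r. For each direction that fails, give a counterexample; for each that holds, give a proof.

Both implications hold.

(→) If 44 ∣ r, write r = 44q. Since 44 = 11·4, r = 4·(11q), so 4 ∣ r; and since 44 = 4·11, r = 11·(4q), so 11 ∣ r.

(←) Suppose 4 ∣ r and 11 ∣ r. Any common multiple of 4 and 11 is a multiple of their lcm; here gcd(4, 11) = 1, so lcm(4, 11) = 4·11 = 44, so 44 ∣ r.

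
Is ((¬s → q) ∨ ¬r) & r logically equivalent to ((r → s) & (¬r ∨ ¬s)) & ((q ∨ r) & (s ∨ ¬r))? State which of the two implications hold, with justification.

Neither implication holds.

(⟹) This fails. Under s = T, q = F, r = T, the left side is true but the right side is false.

(⟸) This fails. Under s = F, q = T, r = F, the left side is false but the right side is true.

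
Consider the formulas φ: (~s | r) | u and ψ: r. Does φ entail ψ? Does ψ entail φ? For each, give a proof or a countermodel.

Not equivalent: only (⇐) holds.

[⇐] Assume the antecedent. If s is true, the antecedent forces (s = T, u = F, r = T) or (s = T, u = T, r = T), and (~s | r) | u holds there. If s is false, (~s | r) | u reduces to true regardless of the other variables. Either way (~s | r) | u holds.

[⇒] This fails. Under s = F, u = F, r = F, the left side is true but the right side is false.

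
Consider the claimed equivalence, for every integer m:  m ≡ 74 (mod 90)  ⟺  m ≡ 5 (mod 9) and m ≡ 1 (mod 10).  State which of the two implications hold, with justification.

Neither direction holds.

(→) This fails: m = 74 gives 74 ≡ 74 (mod 90) but 74 ≡ 2 (mod 9), so the conjunction on the right does not hold.

(←) This fails: m = 41 satisfies both congruences on the right (41 ≡ 5 mod 9 and 41 ≡ 1 mod 10) yet 41 ≡ 41 (mod 90), not 74.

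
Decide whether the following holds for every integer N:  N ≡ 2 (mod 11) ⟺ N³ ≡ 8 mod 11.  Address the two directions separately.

Both directions hold; the statement is true.

(⟸) For the converse, argue contrapositively. If N ≢ 2 (mod 11), then N is congruent to one of 0, 1, 3, 4, 5, 6, 7, 8, 9, 10 modulo 11, and these give N³ ≡ 0, 1, 5, 9, 4, 7, 2, 6, 3, 10 respectively — never 8.

(⟹) Suppose N ≡ 2 (mod 11). Write N = 11j + 2. Then (11j + 2)³ = 1331j³ + 726j² + 132j + 8 = 11(121j³ + 66j² + 12j) + 8, so N³ ≡ 8 (mod 11).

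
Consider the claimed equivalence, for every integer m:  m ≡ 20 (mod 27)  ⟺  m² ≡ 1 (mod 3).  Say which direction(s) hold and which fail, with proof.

Forward direction. Suppose m ≡ 20 (mod 27). Then m² ≡ 20² = 400 (mod 27), and since 3 ∣ 27, also m² ≡ 1 (mod 3).

Converse. This fails: take m = 1. Then 1² = 1 ≡ 1 (mod 3), yet 1 ≡ 1 (mod 27), not 20.

The forward direction holds; the converse fails.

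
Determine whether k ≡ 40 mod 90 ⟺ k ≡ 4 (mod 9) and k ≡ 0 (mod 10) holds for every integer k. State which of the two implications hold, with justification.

Both directions hold.

[⇐] If k ≡ 4 (mod 9) and k ≡ 0 (mod 10), then by the Chinese remainder theorem k ≡ 40 (mod 90). This is exactly k ≡ 40 (mod 90).

[⇒] Suppose k ≡ 40 (mod 90); write k = 90j + 40. Since 9 ∣ 90, reducing mod 9 gives k ≡ 40 ≡ 4 (mod 9); since 10 ∣ 90, reducing mod 10 gives k ≡ 40 ≡ 0 (mod 10).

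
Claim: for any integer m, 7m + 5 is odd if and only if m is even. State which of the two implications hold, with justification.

(⟹) Suppose 7m + 5 is odd. Since 7 is odd, 7m and m have the same parity, so 7m + 5 ≡ m + 5 (mod 2). As 5 is odd, 7m + 5 is odd exactly when m is even. Thus m is even.

(⟸) Conversely, suppose m is even; write m = 2j. Then 7m + 5 = 7·(2j) + 5 = 2·7j + 5, which is odd.

Equivalent; both directions hold.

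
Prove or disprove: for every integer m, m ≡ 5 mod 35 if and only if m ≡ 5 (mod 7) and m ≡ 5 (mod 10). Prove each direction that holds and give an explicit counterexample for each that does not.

(⇒) fails; (⇐) holds.

(⟹) This fails: m = 40 gives 40 ≡ 5 (mod 35) but 40 ≡ 0 (mod 10), so the conjunction on the right does not hold.

(⟸) Conversely, if m ≡ 5 (mod 7) and m ≡ 5 (mod 10), then by the Chinese remainder theorem m ≡ 5 (mod 70). Since 5 ≡ 5 (mod 35) and 35 ∣ 70, we get m ≡ 5 (mod 35).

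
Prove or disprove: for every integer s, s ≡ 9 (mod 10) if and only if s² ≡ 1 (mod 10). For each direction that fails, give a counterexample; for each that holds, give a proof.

Only the forward direction holds.

[⇒] Suppose s ≡ 9 (mod 10). Write s = 10j + 9. Then (10j + 9)² = 100j² + 180j + 81 = 10(10j² + 18j + 8) + 1, so s² ≡ 1 (mod 10).

[⇐] This fails: take s = 1. Then 1² = 1 ≡ 1 (mod 10), yet 1 ≡ 1 (mod 10), not 9.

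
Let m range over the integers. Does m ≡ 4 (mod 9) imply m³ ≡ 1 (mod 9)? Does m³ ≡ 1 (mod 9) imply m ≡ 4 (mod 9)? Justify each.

(⇒) Suppose m ≡ 4 (mod 9). Write m = 9j + 4. Then (9j + 4)³ = 729j³ + 972j² + 432j + 64 = 9(81j³ + 108j² + 48j + 7) + 1, so m³ ≡ 1 (mod 9).

(⇐) This fails: take m = 1. Then 1³ = 1 ≡ 1 (mod 9), yet 1 ≡ 1 (mod 9), not 4.

Only the forward direction holds.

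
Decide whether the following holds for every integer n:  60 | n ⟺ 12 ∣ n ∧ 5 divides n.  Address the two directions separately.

Both directions hold; the statement is true.

[⇒] If 60 ∣ n, write n = 60q. Since 60 = 5·12, n = 12·(5q), so 12 ∣ n; and since 60 = 12·5, n = 5·(12q), so 5 ∣ n.

[⇐] Suppose 12 ∣ n and 5 ∣ n. Any common multiple of 12 and 5 is a multiple of their lcm; here gcd(12, 5) = 1, so lcm(12, 5) = 12·5 = 60, so 60 ∣ n.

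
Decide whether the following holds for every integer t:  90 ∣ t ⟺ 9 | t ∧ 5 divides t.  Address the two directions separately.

Not equivalent: only (⇒) holds.

(⟸) This fails: take t = 45. Both 9 ∣ 45 and 5 ∣ 45, yet 45 is not a multiple of 90 (since 45 = 0·90 + 45), so 90 ∤ 45.

(⟹) If 90 ∣ t, write t = 90q. Since 90 = 10·9, t = 9·(10q), so 9 ∣ t; and since 90 = 18·5, t = 5·(18q), so 5 ∣ t.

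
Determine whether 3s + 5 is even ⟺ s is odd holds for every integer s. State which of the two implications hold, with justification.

[⇒] Suppose 3s + 5 is even. Since 3 is odd, 3s and s have the same parity, so 3s + 5 ≡ s + 5 (mod 2). As 5 is odd, 3s + 5 is even exactly when s is odd. Thus s is odd.

[⇐] Conversely, suppose s is odd; write s = 2j + 1. Then 3s + 5 = 3·(2j + 1) + 5 = 2·3j + 8, which is even.

The biconditional holds.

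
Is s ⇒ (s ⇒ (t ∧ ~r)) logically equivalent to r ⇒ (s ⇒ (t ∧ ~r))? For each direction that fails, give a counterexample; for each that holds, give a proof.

[⇐] This fails. Under s = T, t = F, r = F, the left side is false but the right side is true.

[⇒] Assume the antecedent. If s is true, the antecedent forces (s = T, t = T, r = F), and r ⇒ (s ⇒ (t ∧ ~r)) holds there. If s is false, r ⇒ (s ⇒ (t ∧ ~r)) reduces to true regardless of the other variables. Either way r ⇒ (s ⇒ (t ∧ ~r)) holds.

The forward direction holds; the converse fails.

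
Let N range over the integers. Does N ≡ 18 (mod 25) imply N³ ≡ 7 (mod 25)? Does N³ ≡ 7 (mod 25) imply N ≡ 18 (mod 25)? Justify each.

Equivalent; both directions hold.

Forward direction. Suppose N ≡ 18 (mod 25). Write N = 25j + 18. Then (25j + 18)³ = 15625j³ + 33750j² + 24300j + 5832 = 25(625j³ + 1350j² + 972j + 233) + 7, so N³ ≡ 7 (mod 25).

Converse. Suppose N³ ≡ 7 (mod 25). The only residue r in {0, …, 24} with r³ ≡ 7 (mod 25) is r = 18, so N ≡ 18 (mod 25).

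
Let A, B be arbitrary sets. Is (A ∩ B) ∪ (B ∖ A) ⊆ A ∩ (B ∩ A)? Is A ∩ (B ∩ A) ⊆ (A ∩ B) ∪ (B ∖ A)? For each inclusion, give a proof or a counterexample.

(⟹) This inclusion fails. Take A = ∅, B = {1}; then 1 ∈ (A ∩ B) ∪ (B ∖ A) but 1 ∉ A ∩ (B ∩ A).

(⟸) Let x ∈ A ∩ (B ∩ A). Then x ∈ A ∩ B, from which x ∈ (A ∩ B) ∪ (B ∖ A).

The sets are not equal: only the reverse inclusion holds.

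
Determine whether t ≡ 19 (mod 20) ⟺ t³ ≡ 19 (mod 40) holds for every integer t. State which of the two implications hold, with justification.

Only the reverse direction holds.

[⇒] This fails: take t = 39. Then 39 ≡ 19 (mod 20), but 39³ = 59319 ≡ 39 (mod 40), not 19.

[⇐] Conversely, the residues r modulo 40 with r³ ≡ 19 (mod 40) are exactly {19}, and each is ≡ 19 (mod 20).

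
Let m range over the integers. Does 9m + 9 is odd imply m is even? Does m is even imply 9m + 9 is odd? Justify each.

Both directions hold; the statement is true.

Forward direction. Suppose 9m + 9 is odd. Since 9 is odd, 9m and m have the same parity, so 9m + 9 ≡ m + 9 (mod 2). As 9 is odd, 9m + 9 is odd exactly when m is even. Thus m is even.

Converse. Suppose m is even; write m = 2j. Then 9m + 9 = 9·(2j) + 9 = 2·9j + 9, which is odd.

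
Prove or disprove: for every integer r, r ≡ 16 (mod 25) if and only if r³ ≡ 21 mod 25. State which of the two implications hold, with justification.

Converse. Suppose r³ ≡ 21 (mod 25). The only residue r in {0, …, 24} with r³ ≡ 21 (mod 25) is r = 16, so r ≡ 16 (mod 25).

Forward direction. Suppose r ≡ 16 (mod 25). Write r = 25j + 16. Then (25j + 16)³ = 15625j³ + 30000j² + 19200j + 4096 = 25(625j³ + 1200j² + 768j + 163) + 21, so r³ ≡ 21 (mod 25).

Both directions hold.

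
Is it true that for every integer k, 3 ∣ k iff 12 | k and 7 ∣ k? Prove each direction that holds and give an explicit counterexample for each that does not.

[⇒] This fails: take k = 3. Certainly 3 ∣ 3, but 12 ∤ 3.

[⇐] Suppose 12 ∣ k and 7 ∣ k. Any common multiple of 12 and 7 is a multiple of their lcm; here gcd(12, 7) = 1, so lcm(12, 7) = 12·7 = 84, so 84 ∣ k. Since 3 ∣ 84, it follows that 3 ∣ k.

Only the reverse direction holds.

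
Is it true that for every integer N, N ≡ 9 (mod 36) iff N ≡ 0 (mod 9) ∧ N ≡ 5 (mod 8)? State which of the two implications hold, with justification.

Only the converse holds.

(⇒) This fails: N = 9 gives 9 ≡ 9 (mod 36) but 9 ≡ 1 (mod 8), so the conjunction on the right does not hold.

(⇐) Conversely, if N ≡ 0 (mod 9) and N ≡ 5 (mod 8), then by the Chinese remainder theorem N ≡ 45 (mod 72). Since 45 ≡ 9 (mod 36) and 36 ∣ 72, we get N ≡ 9 (mod 36).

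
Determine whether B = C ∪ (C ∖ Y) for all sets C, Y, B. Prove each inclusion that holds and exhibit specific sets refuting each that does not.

(⊆) fails and (⊇) fails.

(⟹) This inclusion fails. Take C = ∅, Y = ∅, B = {1}; then 1 ∈ B but 1 ∉ C ∪ (C ∖ Y).

(⟸) This inclusion fails. Take C = {1}, Y = ∅, B = ∅; then 1 ∈ C ∪ (C ∖ Y) but 1 ∉ B.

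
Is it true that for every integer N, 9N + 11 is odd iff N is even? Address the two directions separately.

(←) Suppose N is even; write N = 2j. Then 9N + 11 = 9·(2j) + 11 = 2·9j + 11, which is odd.

(→) Suppose 9N + 11 is odd. Since 9 is odd, 9N and N have the same parity, so 9N + 11 ≡ N + 11 (mod 2). As 11 is odd, 9N + 11 is odd exactly when N is even. Thus N is even.

Both implications hold.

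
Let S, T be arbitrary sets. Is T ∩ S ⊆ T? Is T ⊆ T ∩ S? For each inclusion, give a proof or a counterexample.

Forward inclusion. Let x ∈ T ∩ S. Then x ∈ S ∩ T, from which x ∈ T.

Reverse inclusion. This inclusion fails. Take S = ∅, T = {1}; then 1 ∈ T but 1 ∉ T ∩ S.

The sets are not equal: only the forward inclusion holds.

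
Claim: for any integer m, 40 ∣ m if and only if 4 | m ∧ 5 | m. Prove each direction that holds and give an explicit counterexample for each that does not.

Forward direction. If 40 ∣ m, write m = 40q. Since 40 = 10·4, m = 4·(10q), so 4 ∣ m; and since 40 = 8·5, m = 5·(8q), so 5 ∣ m.

Converse. This fails: take m = 20. Both 4 ∣ 20 and 5 ∣ 20, yet 20 is not a multiple of 40 (since 20 = 0·40 + 20), so 40 ∤ 20.

Only the forward direction holds.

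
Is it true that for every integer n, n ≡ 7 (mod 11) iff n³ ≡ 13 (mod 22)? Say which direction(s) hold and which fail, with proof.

Only the reverse direction holds.

(→) This fails: take n = 18. Then 18 ≡ 7 (mod 11), but 18³ = 5832 ≡ 2 (mod 22), not 13.

(←) Conversely, the residues r modulo 22 with r³ ≡ 13 (mod 22) are exactly {7}, and each is ≡ 7 (mod 11).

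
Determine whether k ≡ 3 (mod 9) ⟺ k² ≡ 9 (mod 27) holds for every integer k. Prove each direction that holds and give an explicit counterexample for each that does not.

(→) Suppose k ≡ 3 (mod 9). Working modulo 27, k ∈ {3, 12, 21}; for each such r, r² ≡ 9 (mod 27).

(←) This fails: take k = 6. Then 6² = 36 ≡ 9 (mod 27), yet 6 ≡ 6 (mod 9), not 3.

Only the forward direction holds.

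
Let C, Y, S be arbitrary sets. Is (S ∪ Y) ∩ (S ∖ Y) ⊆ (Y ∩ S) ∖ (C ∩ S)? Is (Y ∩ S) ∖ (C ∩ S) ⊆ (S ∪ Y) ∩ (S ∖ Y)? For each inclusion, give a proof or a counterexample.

Neither inclusion holds.

Forward inclusion. This inclusion fails. Take C = ∅, Y = ∅, S = {1}; then 1 ∈ (S ∪ Y) ∩ (S ∖ Y) but 1 ∉ (Y ∩ S) ∖ (C ∩ S).

Reverse inclusion. This inclusion fails. Take C = ∅, Y = {1}, S = {1}; then 1 ∈ (Y ∩ S) ∖ (C ∩ S) but 1 ∉ (S ∪ Y) ∩ (S ∖ Y).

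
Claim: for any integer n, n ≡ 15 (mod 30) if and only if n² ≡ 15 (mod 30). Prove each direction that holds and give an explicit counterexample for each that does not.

(⇒) Suppose n ≡ 15 (mod 30). Write n = 30j + 15. Then (30j + 15)² = 900j² + 900j + 225 = 30(30j² + 30j + 7) + 15, so n² ≡ 15 (mod 30).

(⇐) Conversely, suppose n² ≡ 15 (mod 30). The only residue r in {0, …, 29} with r² ≡ 15 (mod 30) is r = 15, so n ≡ 15 (mod 30).

Both directions hold.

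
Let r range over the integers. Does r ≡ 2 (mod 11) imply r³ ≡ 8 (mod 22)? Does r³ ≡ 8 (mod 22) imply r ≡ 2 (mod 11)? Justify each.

Not equivalent: only (⇐) holds.

(→) This fails: take r = 13. Then 13 ≡ 2 (mod 11), but 13³ = 2197 ≡ 19 (mod 22), not 8.

(←) Conversely, the residues r modulo 22 with r³ ≡ 8 (mod 22) are exactly {2}, and each is ≡ 2 (mod 11).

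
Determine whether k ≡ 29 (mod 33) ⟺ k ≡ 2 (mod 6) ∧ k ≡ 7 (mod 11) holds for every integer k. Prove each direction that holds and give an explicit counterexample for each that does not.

(⇒) fails; (⇐) holds.

(⇒) This fails: k = 29 gives 29 ≡ 29 (mod 33) but 29 ≡ 5 (mod 6), so the conjunction on the right does not hold.

(⇐) Conversely, if k ≡ 2 (mod 6) and k ≡ 7 (mod 11), then by the Chinese remainder theorem k ≡ 62 (mod 66). Since 62 ≡ 29 (mod 33) and 33 ∣ 66, we get k ≡ 29 (mod 33).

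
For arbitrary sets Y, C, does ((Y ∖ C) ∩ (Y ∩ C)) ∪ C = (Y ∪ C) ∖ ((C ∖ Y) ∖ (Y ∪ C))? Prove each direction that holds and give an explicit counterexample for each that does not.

(⊆) holds; (⊇) fails.

Forward inclusion. Let x ∈ ((Y ∖ C) ∩ (Y ∩ C)) ∪ C. Then either x ∈ C and x ∉ Y; or x ∈ Y ∩ C. In each case x ∈ (Y ∪ C) ∖ ((C ∖ Y) ∖ (Y ∪ C)), so ((Y ∖ C) ∩ (Y ∩ C)) ∪ C ⊆ (Y ∪ C) ∖ ((C ∖ Y) ∖ (Y ∪ C)).

Reverse inclusion. This inclusion fails. Take Y = {1}, C = ∅; then 1 ∈ (Y ∪ C) ∖ ((C ∖ Y) ∖ (Y ∪ C)) but 1 ∉ ((Y ∖ C) ∩ (Y ∩ C)) ∪ C.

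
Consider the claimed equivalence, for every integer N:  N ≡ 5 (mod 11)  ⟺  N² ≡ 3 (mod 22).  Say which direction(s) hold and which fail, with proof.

Forward direction. This fails: take N = 16. Then 16 ≡ 5 (mod 11), but 16² = 256 ≡ 14 (mod 22), not 3.

Converse. This fails: take N = 17. Then 17² = 289 ≡ 3 (mod 22), yet 17 ≡ 6 (mod 11), not 5.

(⇒) fails and (⇐) fails.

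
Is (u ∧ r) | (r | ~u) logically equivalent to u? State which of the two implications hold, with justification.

Neither implication holds.

(→) This fails. Under r = F, u = F, the left side is true but the right side is false.

(←) This fails. Under r = F, u = T, the left side is false but the right side is true.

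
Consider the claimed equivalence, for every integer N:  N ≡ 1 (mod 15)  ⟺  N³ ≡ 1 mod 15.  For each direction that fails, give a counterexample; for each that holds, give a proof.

The biconditional holds.

(⟸) Suppose N³ ≡ 1 (mod 15). The only residue r in {0, …, 14} with r³ ≡ 1 (mod 15) is r = 1, so N ≡ 1 (mod 15).

(⟹) Suppose N ≡ 1 (mod 15). Write N = 15j + 1. Then (15j + 1)³ = 3375j³ + 675j² + 45j + 1 = 15(225j³ + 45j² + 3j) + 1, so N³ ≡ 1 (mod 15).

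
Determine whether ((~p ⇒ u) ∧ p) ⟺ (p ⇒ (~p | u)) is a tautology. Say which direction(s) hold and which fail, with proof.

Neither implication holds.

(⇒) This fails. Under p = T, u = F, the left side is true but the right side is false.

(⇐) This fails. Under p = F, u = F, the left side is false but the right side is true.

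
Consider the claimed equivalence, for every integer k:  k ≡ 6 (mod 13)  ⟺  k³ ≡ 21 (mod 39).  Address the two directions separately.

(⟹) This fails: take k = 19. Then 19 ≡ 6 (mod 13), but 19³ = 6859 ≡ 34 (mod 39), not 21.

(⟸) This fails: take k = 15. Then 15³ = 3375 ≡ 21 (mod 39), yet 15 ≡ 2 (mod 13), not 6.

(⇒) fails and (⇐) fails.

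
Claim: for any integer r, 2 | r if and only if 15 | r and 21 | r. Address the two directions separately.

(⇒) fails and (⇐) fails.

(→) This fails: take r = 2. Certainly 2 ∣ 2, but 15 ∤ 2.

(←) This fails: take r = 105. Both 15 ∣ 105 and 21 ∣ 105, yet 105 is not a multiple of 2 (since 105 = 52·2 + 1), so 2 ∤ 105.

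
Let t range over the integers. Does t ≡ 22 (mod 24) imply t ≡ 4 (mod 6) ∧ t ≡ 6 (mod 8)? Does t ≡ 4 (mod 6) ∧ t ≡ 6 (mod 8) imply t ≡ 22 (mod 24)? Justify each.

Both directions hold; the statement is true.

Forward direction. Suppose t ≡ 22 (mod 24); write t = 24j + 22. Since 6 ∣ 24, reducing mod 6 gives t ≡ 22 ≡ 4 (mod 6); since 8 ∣ 24, reducing mod 8 gives t ≡ 22 ≡ 6 (mod 8).

Converse. If t ≡ 4 (mod 6) and t ≡ 6 (mod 8), then by the Chinese remainder theorem t ≡ 22 (mod 24). This is exactly t ≡ 22 (mod 24).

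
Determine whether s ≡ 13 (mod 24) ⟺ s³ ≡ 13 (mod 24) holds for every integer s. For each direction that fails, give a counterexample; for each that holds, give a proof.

(→) Suppose s ≡ 13 (mod 24). Write s = 24j + 13. Then (24j + 13)³ = 13824j³ + 22464j² + 12168j + 2197 = 24(576j³ + 936j² + 507j + 91) + 13, so s³ ≡ 13 (mod 24).

(←) Conversely, suppose s³ ≡ 13 (mod 24). The only residue r in {0, …, 23} with r³ ≡ 13 (mod 24) is r = 13, so s ≡ 13 (mod 24).

Both directions hold; the statement is true.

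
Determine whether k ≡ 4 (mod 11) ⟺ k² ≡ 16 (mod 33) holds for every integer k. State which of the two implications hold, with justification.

[⇒] This fails: take k = 15. Then 15 ≡ 4 (mod 11), but 15² = 225 ≡ 27 (mod 33), not 16.

[⇐] This fails: take k = 7. Then 7² = 49 ≡ 16 (mod 33), yet 7 ≡ 7 (mod 11), not 4.

Neither direction holds.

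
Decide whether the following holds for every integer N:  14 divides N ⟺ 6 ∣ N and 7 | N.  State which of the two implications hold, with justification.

(⇒) fails; (⇐) holds.

(⟸) Suppose 6 ∣ N and 7 ∣ N. Any common multiple of 6 and 7 is a multiple of their lcm; here gcd(6, 7) = 1, so lcm(6, 7) = 6·7 = 42, so 42 ∣ N. Since 14 ∣ 42, it follows that 14 ∣ N.

(⟹) This fails: take N = 14. Certainly 14 ∣ 14, but 6 ∤ 14.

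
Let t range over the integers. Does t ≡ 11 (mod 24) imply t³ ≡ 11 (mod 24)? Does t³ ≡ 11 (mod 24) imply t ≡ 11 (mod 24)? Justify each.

(⟹) Suppose t ≡ 11 (mod 24). Write t = 24j + 11. Then (24j + 11)³ = 13824j³ + 19008j² + 8712j + 1331 = 24(576j³ + 792j² + 363j + 55) + 11, so t³ ≡ 11 (mod 24).

(⟸) Conversely, suppose t³ ≡ 11 (mod 24). The only residue r in {0, …, 23} with r³ ≡ 11 (mod 24) is r = 11, so t ≡ 11 (mod 24).

Both directions hold; the statement is true.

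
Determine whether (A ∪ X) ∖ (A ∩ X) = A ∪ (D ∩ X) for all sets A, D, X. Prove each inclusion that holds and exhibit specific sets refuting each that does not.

(⊆) fails and (⊇) fails.

(⊆) This inclusion fails. Take A = ∅, D = ∅, X = {1}; then 1 ∈ (A ∪ X) ∖ (A ∩ X) but 1 ∉ A ∪ (D ∩ X).

(⊇) This inclusion fails. Take A = {1}, D = ∅, X = {1}; then 1 ∈ A ∪ (D ∩ X) but 1 ∉ (A ∪ X) ∖ (A ∩ X).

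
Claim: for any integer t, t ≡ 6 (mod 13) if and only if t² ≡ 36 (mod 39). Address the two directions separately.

(⇒) This fails: take t = 19. Then 19 ≡ 6 (mod 13), but 19² = 361 ≡ 10 (mod 39), not 36.

(⇐) This fails: take t = 33. Then 33² = 1089 ≡ 36 (mod 39), yet 33 ≡ 7 (mod 13), not 6.

Neither implication holds.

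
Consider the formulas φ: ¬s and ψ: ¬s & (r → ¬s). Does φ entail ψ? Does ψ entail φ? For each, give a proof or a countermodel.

(⇒) Assume the antecedent. If r is true, the antecedent forces (r = T, s = F), and ¬s & (r → ¬s) holds there. If r is false, the antecedent forces (r = F, s = F), and ¬s & (r → ¬s) holds there. Either way ¬s & (r → ¬s) holds.

(⇐) Assume the antecedent. If r is true, the antecedent forces (r = T, s = F), and ¬s holds there. If r is false, the antecedent forces (r = F, s = F), and ¬s holds there. Either way ¬s holds.

The biconditional holds.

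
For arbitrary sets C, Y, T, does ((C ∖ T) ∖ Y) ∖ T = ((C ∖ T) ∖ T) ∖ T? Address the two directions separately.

Only the forward inclusion holds.

Reverse inclusion. This inclusion fails. Take C = {1}, Y = {1}, T = ∅; then 1 ∈ ((C ∖ T) ∖ T) ∖ T but 1 ∉ ((C ∖ T) ∖ Y) ∖ T.

Forward inclusion. Let x ∈ ((C ∖ T) ∖ Y) ∖ T. Then x ∈ C and x ∉ Y, T, from which x ∈ ((C ∖ T) ∖ T) ∖ T.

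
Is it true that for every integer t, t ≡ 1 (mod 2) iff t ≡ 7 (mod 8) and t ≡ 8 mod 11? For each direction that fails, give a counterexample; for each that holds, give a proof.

Only the converse holds.

(→) This fails: t = 1 gives 1 ≡ 1 (mod 2) but 1 ≡ 1 (mod 8), so the conjunction on the right does not hold.

(←) Conversely, if t ≡ 7 (mod 8) and t ≡ 8 (mod 11), then by the Chinese remainder theorem t ≡ 63 (mod 88). Since 63 ≡ 1 (mod 2) and 2 ∣ 88, we get t ≡ 1 (mod 2).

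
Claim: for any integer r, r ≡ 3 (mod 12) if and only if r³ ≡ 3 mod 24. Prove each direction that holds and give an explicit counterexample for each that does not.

(⟹) This fails: take r = 15. Then 15 ≡ 3 (mod 12), but 15³ = 3375 ≡ 15 (mod 24), not 3.

(⟸) Conversely, the residues r modulo 24 with r³ ≡ 3 (mod 24) are exactly {3}, and each is ≡ 3 (mod 12).

(⇒) fails; (⇐) holds.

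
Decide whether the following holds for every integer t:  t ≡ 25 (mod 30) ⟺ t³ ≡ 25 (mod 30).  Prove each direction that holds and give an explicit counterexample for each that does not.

(⟹) Suppose t ≡ 25 (mod 30). Write t = 30j + 25. Then (30j + 25)³ = 27000j³ + 67500j² + 56250j + 15625 = 30(900j³ + 2250j² + 1875j + 520) + 25, so t³ ≡ 25 (mod 30).

(⟸) Conversely, suppose t³ ≡ 25 (mod 30). The only residue r in {0, …, 29} with r³ ≡ 25 (mod 30) is r = 25, so t ≡ 25 (mod 30).

Both implications hold.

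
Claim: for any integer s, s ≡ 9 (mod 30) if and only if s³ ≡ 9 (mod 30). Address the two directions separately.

(⟸) Suppose s³ ≡ 9 (mod 30). The only residue r in {0, …, 29} with r³ ≡ 9 (mod 30) is r = 9, so s ≡ 9 (mod 30).

(⟹) Suppose s ≡ 9 (mod 30). Write s = 30j + 9. Then (30j + 9)³ = 27000j³ + 24300j² + 7290j + 729 = 30(900j³ + 810j² + 243j + 24) + 9, so s³ ≡ 9 (mod 30).

Both directions hold.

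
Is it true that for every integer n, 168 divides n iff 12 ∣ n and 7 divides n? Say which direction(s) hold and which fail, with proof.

Only the forward implication holds.

(→) If 168 ∣ n, write n = 168q. Since 168 = 14·12, n = 12·(14q), so 12 ∣ n; and since 168 = 24·7, n = 7·(24q), so 7 ∣ n.

(←) This fails: take n = 84. Both 12 ∣ 84 and 7 ∣ 84, yet 84 is not a multiple of 168 (since 84 = 0·168 + 84), so 168 ∤ 84.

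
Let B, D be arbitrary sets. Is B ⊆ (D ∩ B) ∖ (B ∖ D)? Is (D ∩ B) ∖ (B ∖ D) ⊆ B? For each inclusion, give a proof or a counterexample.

(⊆) fails; (⊇) holds.

(⊆) This inclusion fails. Take B = {1}, D = ∅; then 1 ∈ B but 1 ∉ (D ∩ B) ∖ (B ∖ D).

(⊇) Let x ∈ (D ∩ B) ∖ (B ∖ D). Then x ∈ B ∩ D, from which x ∈ B.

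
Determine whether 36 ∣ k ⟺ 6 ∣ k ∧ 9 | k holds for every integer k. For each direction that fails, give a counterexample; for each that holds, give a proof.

(⟸) This fails: take k = 18. Both 6 ∣ 18 and 9 ∣ 18, yet 18 is not a multiple of 36 (since 18 = 0·36 + 18), so 36 ∤ 18.

(⟹) If 36 ∣ k, write k = 36q. Since 36 = 6·6, k = 6·(6q), so 6 ∣ k; and since 36 = 4·9, k = 9·(4q), so 9 ∣ k.

(⇒) holds; (⇐) fails.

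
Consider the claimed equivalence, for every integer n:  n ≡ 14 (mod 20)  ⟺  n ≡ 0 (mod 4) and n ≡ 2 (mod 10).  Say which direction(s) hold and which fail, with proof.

(⇒) This fails: n = 14 gives 14 ≡ 14 (mod 20) but 14 ≡ 2 (mod 4), so the conjunction on the right does not hold.

(⇐) This fails: n = 12 satisfies both congruences on the right (12 ≡ 0 mod 4 and 12 ≡ 2 mod 10) yet 12 ≡ 12 (mod 20), not 14.

Neither direction holds.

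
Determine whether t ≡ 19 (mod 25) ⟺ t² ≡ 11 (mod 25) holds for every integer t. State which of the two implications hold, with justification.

[⇐] This fails: take t = 6. Then 6² = 36 ≡ 11 (mod 25), yet 6 ≡ 6 (mod 25), not 19.

[⇒] Suppose t ≡ 19 (mod 25). Write t = 25j + 19. Then (25j + 19)² = 625j² + 950j + 361 = 25(25j² + 38j + 14) + 11, so t² ≡ 11 (mod 25).

The forward direction holds; the converse fails.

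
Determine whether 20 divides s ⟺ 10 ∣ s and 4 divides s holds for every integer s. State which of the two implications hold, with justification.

[⇐] Suppose 10 ∣ s and 4 ∣ s. Any common multiple of 10 and 4 is a multiple of their lcm; here lcm(10, 4) = 10·4/gcd(10, 4) = 40/2 = 20, so 20 ∣ s.

[⇒] If 20 ∣ s, write s = 20q. Since 20 = 2·10, s = 10·(2q), so 10 ∣ s; and since 20 = 5·4, s = 4·(5q), so 4 ∣ s.

The biconditional holds.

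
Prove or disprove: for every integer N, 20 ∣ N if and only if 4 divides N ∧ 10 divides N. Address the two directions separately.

Forward direction. If 20 ∣ N, write N = 20q. Since 20 = 5·4, N = 4·(5q), so 4 ∣ N; and since 20 = 2·10, N = 10·(2q), so 10 ∣ N.

Converse. Suppose 4 ∣ N and 10 ∣ N. Any common multiple of 4 and 10 is a multiple of their lcm; here lcm(4, 10) = 4·10/gcd(4, 10) = 40/2 = 20, so 20 ∣ N.

Both directions hold.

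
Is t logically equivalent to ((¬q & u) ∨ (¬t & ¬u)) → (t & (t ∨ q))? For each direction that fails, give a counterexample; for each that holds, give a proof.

Only the forward direction holds.

(⇒) Assume the antecedent. If t is true, the consequent reduces to true regardless of the other variables. If t is false, the antecedent cannot hold. Either way the consequent holds.

(⇐) This fails. Under t = F, u = T, q = T, the left side is false but the right side is true.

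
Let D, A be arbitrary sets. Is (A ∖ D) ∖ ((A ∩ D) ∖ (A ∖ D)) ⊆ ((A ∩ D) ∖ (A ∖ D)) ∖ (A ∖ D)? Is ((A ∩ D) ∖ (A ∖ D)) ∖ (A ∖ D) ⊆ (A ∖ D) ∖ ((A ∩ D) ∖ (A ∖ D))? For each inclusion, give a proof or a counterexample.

(⊆) This inclusion fails. Take D = ∅, A = {1}; then 1 ∈ (A ∖ D) ∖ ((A ∩ D) ∖ (A ∖ D)) but 1 ∉ ((A ∩ D) ∖ (A ∖ D)) ∖ (A ∖ D).

(⊇) This inclusion fails. Take D = {1}, A = {1}; then 1 ∈ ((A ∩ D) ∖ (A ∖ D)) ∖ (A ∖ D) but 1 ∉ (A ∖ D) ∖ ((A ∩ D) ∖ (A ∖ D)).

Neither inclusion holds.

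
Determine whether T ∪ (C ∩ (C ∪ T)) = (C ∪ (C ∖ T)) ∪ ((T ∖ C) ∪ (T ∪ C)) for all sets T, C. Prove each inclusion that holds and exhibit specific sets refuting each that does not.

(⟹) Let x ∈ T ∪ (C ∩ (C ∪ T)). Then either x ∈ T and x ∉ C; or x ∈ C and x ∉ T; or x ∈ T ∩ C. In each case x ∈ (C ∪ (C ∖ T)) ∪ ((T ∖ C) ∪ (T ∪ C)), so T ∪ (C ∩ (C ∪ T)) ⊆ (C ∪ (C ∖ T)) ∪ ((T ∖ C) ∪ (T ∪ C)).

(⟸) Let x ∈ (C ∪ (C ∖ T)) ∪ ((T ∖ C) ∪ (T ∪ C)). Then either x ∈ T and x ∉ C; or x ∈ C and x ∉ T; or x ∈ T ∩ C. In each case x ∈ T ∪ (C ∩ (C ∪ T)), so (C ∪ (C ∖ T)) ∪ ((T ∖ C) ∪ (T ∪ C)) ⊆ T ∪ (C ∩ (C ∪ T)).

The two sets are equal.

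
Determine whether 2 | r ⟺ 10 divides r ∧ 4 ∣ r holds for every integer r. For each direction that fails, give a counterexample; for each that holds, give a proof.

(⟹) This fails: take r = 2. Certainly 2 ∣ 2, but 10 ∤ 2.

(⟸) Suppose 10 ∣ r and 4 ∣ r. Any common multiple of 10 and 4 is a multiple of their lcm; here lcm(10, 4) = 10·4/gcd(10, 4) = 40/2 = 20, so 20 ∣ r. Since 2 ∣ 20, it follows that 2 ∣ r.

(⇒) fails; (⇐) holds.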